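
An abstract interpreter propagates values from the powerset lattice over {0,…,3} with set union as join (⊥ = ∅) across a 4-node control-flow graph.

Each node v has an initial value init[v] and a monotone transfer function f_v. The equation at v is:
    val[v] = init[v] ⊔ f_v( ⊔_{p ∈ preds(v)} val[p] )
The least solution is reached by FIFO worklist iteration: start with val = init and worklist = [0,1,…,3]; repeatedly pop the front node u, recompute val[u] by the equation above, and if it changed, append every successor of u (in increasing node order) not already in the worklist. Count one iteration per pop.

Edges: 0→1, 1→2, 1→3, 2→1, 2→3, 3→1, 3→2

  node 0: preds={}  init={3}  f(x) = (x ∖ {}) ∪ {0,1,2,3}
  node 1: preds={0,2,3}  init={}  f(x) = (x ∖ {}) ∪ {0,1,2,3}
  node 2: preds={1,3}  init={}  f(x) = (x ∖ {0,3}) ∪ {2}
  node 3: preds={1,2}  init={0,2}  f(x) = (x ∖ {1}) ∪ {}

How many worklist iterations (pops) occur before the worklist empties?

6

Iteration log — 6 steps:
  step 1. node 0  ⊔preds={}  new={0,1,2,3}  old={3}  +wl: 
  step 2. node 1  ⊔preds={0,1,2,3}  new={0,1,2,3}  old={}  +wl: 
  step 3. node 2  ⊔preds={0,1,2,3}  new={1,2}  old={}  +wl: 1
  step 4. node 3  ⊔preds={0,1,2,3}  new={0,2,3}  old={0,2}  +wl: 2
  step 5. node 1  ⊔preds={0,1,2,3}  new={0,1,2,3}  stable
  step 6. node 2  ⊔preds={0,1,2,3}  new={1,2}  stable

Least fixpoint reached:
  node 0: {0,1,2,3}
  node 1: {0,1,2,3}
  node 2: {1,2}
  node 3: {0,2,3}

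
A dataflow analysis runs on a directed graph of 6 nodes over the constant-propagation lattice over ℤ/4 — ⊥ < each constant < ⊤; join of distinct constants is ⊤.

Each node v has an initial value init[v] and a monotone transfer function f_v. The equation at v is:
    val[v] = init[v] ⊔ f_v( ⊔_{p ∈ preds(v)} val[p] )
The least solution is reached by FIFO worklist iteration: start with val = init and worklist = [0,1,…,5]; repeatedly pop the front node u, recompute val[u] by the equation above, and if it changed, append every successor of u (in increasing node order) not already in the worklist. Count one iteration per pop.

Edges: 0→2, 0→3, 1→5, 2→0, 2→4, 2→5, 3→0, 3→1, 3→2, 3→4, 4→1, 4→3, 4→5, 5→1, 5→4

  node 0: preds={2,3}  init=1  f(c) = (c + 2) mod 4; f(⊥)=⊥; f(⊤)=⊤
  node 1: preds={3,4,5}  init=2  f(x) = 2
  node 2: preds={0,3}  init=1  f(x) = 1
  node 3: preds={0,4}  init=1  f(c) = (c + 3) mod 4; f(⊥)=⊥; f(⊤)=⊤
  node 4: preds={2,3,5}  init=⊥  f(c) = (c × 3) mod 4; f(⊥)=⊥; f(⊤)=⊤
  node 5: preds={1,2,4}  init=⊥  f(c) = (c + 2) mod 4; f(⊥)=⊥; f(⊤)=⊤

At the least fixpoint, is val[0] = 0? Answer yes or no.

Iteration log — 11 steps:
  step 1. node 0  ⊔preds=1  new=⊤  old=1  +wl: 
  step 2. node 1  ⊔preds=1  new=2  stable
  step 3. node 2  ⊔preds=⊤  new=1  stable
  step 4. node 3  ⊔preds=⊤  new=⊤  old=1  +wl: 0,1,2
  step 5. node 4  ⊔preds=⊤  new=⊤  old=⊥  +wl: 3
  step 6. node 5  ⊔preds=⊤  new=⊤  old=⊥  +wl: 4
  step 7. node 0  ⊔preds=⊤  new=⊤  stable
  step 8. node 1  ⊔preds=⊤  new=2  stable
  step 9. node 2  ⊔preds=⊤  new=1  stable
  step 10. node 3  ⊔preds=⊤  new=⊤  stable
  step 11. node 4  ⊔preds=⊤  new=⊤  stable

Least fixpoint reached:
  node 0: ⊤
  node 1: 2
  node 2: 1
  node 3: ⊤
  node 4: ⊤
  node 5: ⊤

no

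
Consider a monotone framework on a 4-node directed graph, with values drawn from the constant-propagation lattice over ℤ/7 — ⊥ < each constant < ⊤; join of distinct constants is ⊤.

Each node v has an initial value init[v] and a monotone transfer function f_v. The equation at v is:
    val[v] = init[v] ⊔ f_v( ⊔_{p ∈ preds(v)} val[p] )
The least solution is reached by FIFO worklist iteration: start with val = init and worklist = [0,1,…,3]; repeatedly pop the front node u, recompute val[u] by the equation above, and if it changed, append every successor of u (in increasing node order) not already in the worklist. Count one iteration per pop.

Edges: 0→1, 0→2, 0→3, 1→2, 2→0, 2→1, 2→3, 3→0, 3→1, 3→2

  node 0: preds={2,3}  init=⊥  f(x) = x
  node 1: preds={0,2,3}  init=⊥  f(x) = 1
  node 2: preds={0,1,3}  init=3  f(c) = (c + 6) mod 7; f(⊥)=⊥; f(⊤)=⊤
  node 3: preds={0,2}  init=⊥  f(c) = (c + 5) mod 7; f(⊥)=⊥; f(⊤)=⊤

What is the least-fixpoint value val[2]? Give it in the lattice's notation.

⊤

Iteration log — 8 steps:
  step 1. node 0  ⊔preds=3  new=3  old=⊥  +wl: 
  step 2. node 1  ⊔preds=3  new=1  old=⊥  +wl: 
  step 3. node 2  ⊔preds=⊤  new=⊤  old=3  +wl: 0,1
  step 4. node 3  ⊔preds=⊤  new=⊤  old=⊥  +wl: 2
  step 5. node 0  ⊔preds=⊤  new=⊤  old=3  +wl: 3
  step 6. node 1  ⊔preds=⊤  new=1  stable
  step 7. node 2  ⊔preds=⊤  new=⊤  stable
  step 8. node 3  ⊔preds=⊤  new=⊤  stable

Least fixpoint reached:
  node 0: ⊤
  node 1: 1
  node 2: ⊤
  node 3: ⊤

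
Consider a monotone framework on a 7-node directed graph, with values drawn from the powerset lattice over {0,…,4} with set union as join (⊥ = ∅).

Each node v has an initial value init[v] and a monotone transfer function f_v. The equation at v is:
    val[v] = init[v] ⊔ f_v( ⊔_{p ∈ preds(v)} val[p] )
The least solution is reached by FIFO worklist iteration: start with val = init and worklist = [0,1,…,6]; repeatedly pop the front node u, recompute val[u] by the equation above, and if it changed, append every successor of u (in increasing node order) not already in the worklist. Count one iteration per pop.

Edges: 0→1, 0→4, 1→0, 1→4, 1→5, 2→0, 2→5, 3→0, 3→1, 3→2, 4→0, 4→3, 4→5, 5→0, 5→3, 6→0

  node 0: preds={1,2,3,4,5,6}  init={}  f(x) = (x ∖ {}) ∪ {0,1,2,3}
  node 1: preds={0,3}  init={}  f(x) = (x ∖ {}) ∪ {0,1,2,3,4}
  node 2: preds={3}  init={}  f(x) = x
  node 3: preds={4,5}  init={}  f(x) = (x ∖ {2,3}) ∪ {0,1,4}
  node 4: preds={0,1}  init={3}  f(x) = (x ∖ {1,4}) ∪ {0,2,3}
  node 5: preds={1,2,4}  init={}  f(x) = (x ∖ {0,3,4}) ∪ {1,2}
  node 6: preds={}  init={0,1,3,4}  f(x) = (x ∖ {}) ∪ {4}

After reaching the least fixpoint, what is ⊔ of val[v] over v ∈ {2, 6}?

Iteration log — 13 steps:
  step 1. node 0  ⊔preds={0,1,3,4}  new={0,1,2,3,4}  old={}  +wl: 
  step 2. node 1  ⊔preds={0,1,2,3,4}  new={0,1,2,3,4}  old={}  +wl: 0
  step 3. node 2  ⊔preds={}  new={}  stable
  step 4. node 3  ⊔preds={3}  new={0,1,4}  old={}  +wl: 1,2
  step 5. node 4  ⊔preds={0,1,2,3,4}  new={0,2,3}  old={3}  +wl: 3
  step 6. node 5  ⊔preds={0,1,2,3,4}  new={1,2}  old={}  +wl: 
  step 7. node 6  ⊔preds={}  new={0,1,3,4}  stable
  step 8. node 0  ⊔preds={0,1,2,3,4}  new={0,1,2,3,4}  stable
  step 9. node 1  ⊔preds={0,1,2,3,4}  new={0,1,2,3,4}  stable
  step 10. node 2  ⊔preds={0,1,4}  new={0,1,4}  old={}  +wl: 0,5
  step 11. node 3  ⊔preds={0,1,2,3}  new={0,1,4}  stable
  step 12. node 0  ⊔preds={0,1,2,3,4}  new={0,1,2,3,4}  stable
  step 13. node 5  ⊔preds={0,1,2,3,4}  new={1,2}  stable

Least fixpoint reached:
  node 0: {0,1,2,3,4}
  node 1: {0,1,2,3,4}
  node 2: {0,1,4}
  node 3: {0,1,4}
  node 4: {0,2,3}
  node 5: {1,2}
  node 6: {0,1,3,4}

{0,1,3,4}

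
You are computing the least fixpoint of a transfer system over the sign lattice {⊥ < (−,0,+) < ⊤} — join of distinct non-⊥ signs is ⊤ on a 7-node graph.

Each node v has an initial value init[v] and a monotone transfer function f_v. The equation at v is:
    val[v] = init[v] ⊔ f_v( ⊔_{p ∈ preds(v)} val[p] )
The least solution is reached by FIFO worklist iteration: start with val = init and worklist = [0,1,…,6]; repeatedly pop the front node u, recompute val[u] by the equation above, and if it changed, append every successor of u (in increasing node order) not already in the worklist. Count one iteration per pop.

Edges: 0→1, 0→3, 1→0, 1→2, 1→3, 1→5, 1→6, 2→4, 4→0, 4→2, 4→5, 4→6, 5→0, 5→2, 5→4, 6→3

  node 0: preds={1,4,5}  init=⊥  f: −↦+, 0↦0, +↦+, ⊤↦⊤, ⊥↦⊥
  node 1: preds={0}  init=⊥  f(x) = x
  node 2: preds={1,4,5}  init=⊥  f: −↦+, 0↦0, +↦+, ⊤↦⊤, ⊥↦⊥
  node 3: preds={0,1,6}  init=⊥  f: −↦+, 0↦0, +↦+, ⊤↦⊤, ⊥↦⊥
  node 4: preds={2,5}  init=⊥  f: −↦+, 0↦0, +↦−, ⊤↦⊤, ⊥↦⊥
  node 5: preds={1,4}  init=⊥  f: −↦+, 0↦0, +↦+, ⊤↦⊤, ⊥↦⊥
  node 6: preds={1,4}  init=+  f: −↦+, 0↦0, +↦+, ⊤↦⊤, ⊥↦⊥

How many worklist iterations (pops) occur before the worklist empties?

Iteration log — 7 steps:
  step 1. node 0  ⊔preds=⊥  new=⊥  stable
  step 2. node 1  ⊔preds=⊥  new=⊥  stable
  step 3. node 2  ⊔preds=⊥  new=⊥  stable
  step 4. node 3  ⊔preds=+  new=+  old=⊥  +wl: 
  step 5. node 4  ⊔preds=⊥  new=⊥  stable
  step 6. node 5  ⊔preds=⊥  new=⊥  stable
  step 7. node 6  ⊔preds=⊥  new=+  stable

Least fixpoint reached:
  node 0: ⊥
  node 1: ⊥
  node 2: ⊥
  node 3: +
  node 4: ⊥
  node 5: ⊥
  node 6: +

7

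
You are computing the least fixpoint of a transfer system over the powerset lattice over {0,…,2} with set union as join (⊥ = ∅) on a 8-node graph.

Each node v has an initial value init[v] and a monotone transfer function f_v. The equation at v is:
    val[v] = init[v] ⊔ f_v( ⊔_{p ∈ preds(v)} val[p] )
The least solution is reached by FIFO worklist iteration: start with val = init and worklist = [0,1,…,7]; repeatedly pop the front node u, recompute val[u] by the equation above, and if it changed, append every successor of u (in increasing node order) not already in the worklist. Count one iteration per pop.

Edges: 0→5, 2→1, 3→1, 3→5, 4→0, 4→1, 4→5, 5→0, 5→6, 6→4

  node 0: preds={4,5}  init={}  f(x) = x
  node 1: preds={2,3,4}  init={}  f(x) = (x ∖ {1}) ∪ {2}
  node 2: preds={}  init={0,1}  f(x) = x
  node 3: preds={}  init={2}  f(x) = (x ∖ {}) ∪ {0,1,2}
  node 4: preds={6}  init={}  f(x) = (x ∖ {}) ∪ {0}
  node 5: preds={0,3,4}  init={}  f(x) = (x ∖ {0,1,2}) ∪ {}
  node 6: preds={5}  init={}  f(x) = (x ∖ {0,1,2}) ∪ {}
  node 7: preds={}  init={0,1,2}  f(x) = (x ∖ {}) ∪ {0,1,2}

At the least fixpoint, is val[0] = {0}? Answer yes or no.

yes

Trace (11 dequeues):
  [1] u=0 | in {} | out {} | ==
  [2] u=1 | in {0,1,2} | out {0,2} | prev {} | push {}
  [3] u=2 | in {} | out {0,1} | ==
  [4] u=3 | in {} | out {0,1,2} | prev {2} | push {1}
  [5] u=4 | in {} | out {0} | prev {} | push {0}
  [6] u=5 | in {0,1,2} | out {} | ==
  [7] u=6 | in {} | out {} | ==
  [8] u=7 | in {} | out {0,1,2} | ==
  [9] u=1 | in {0,1,2} | out {0,2} | ==
  [10] u=0 | in {0} | out {0} | prev {} | push {5}
  [11] u=5 | in {0,1,2} | out {} | ==

Converged values:
  [0] {0}
  [1] {0,2}
  [2] {0,1}
  [3] {0,1,2}
  [4] {0}
  [5] {}
  [6] {}
  [7] {0,1,2}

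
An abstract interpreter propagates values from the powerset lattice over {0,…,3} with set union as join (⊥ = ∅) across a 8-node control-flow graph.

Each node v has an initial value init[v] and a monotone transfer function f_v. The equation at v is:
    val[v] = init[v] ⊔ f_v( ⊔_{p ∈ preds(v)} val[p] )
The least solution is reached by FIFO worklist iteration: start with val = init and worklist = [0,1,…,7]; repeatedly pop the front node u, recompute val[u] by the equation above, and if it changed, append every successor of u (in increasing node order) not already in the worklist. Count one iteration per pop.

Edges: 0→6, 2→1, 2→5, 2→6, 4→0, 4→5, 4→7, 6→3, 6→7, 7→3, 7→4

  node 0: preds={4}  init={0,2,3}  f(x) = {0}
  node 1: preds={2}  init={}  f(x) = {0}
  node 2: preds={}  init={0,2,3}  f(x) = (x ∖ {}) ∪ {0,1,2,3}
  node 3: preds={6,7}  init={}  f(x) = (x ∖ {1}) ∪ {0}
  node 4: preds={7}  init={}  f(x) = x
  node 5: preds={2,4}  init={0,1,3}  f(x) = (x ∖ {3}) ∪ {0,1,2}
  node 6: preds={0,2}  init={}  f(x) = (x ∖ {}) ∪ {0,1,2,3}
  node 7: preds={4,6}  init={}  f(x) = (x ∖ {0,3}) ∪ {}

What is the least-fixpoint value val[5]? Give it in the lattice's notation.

{0,1,2,3}

Worklist (14 pops):
  #1 pop 0: in={} → {0,2,3} (no change)
  #2 pop 1: in={0,2,3} → {0} (was {}); enqueue []
  #3 pop 2: in={} → {0,1,2,3} (was {0,2,3}); enqueue [1]
  #4 pop 3: in={} → {0} (was {}); enqueue []
  #5 pop 4: in={} → {} (no change)
  #6 pop 5: in={0,1,2,3} → {0,1,2,3} (was {0,1,3}); enqueue []
  #7 pop 6: in={0,1,2,3} → {0,1,2,3} (was {}); enqueue [3]
  #8 pop 7: in={0,1,2,3} → {1,2} (was {}); enqueue [4]
  #9 pop 1: in={0,1,2,3} → {0} (no change)
  #10 pop 3: in={0,1,2,3} → {0,2,3} (was {0}); enqueue []
  #11 pop 4: in={1,2} → {1,2} (was {}); enqueue [0,5,7]
  #12 pop 0: in={1,2} → {0,2,3} (no change)
  #13 pop 5: in={0,1,2,3} → {0,1,2,3} (no change)
  #14 pop 7: in={0,1,2,3} → {1,2} (no change)

Fixpoint:
  val[0] = {0,2,3}
  val[1] = {0}
  val[2] = {0,1,2,3}
  val[3] = {0,2,3}
  val[4] = {1,2}
  val[5] = {0,1,2,3}
  val[6] = {0,1,2,3}
  val[7] = {1,2}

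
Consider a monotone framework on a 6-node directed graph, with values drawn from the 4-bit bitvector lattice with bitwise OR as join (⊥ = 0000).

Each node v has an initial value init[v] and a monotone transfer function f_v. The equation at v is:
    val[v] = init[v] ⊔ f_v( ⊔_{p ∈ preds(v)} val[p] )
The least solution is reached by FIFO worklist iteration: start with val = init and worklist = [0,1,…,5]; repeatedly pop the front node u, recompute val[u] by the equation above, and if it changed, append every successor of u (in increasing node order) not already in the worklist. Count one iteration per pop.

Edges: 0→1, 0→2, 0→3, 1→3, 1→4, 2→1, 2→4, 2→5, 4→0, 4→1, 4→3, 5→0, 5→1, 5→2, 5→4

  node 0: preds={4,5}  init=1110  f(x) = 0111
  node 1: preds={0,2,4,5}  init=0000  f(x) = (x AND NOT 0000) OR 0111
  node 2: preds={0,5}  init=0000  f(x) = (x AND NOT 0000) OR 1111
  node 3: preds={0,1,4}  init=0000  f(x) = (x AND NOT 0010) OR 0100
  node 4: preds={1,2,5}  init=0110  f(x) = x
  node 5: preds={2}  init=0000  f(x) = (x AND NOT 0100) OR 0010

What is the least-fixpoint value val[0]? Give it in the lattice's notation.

1111

Worklist (11 pops):
  #1 pop 0: in=0110 → 1111 (was 1110); enqueue []
  #2 pop 1: in=1111 → 1111 (was 0000); enqueue []
  #3 pop 2: in=1111 → 1111 (was 0000); enqueue [1]
  #4 pop 3: in=1111 → 1101 (was 0000); enqueue []
  #5 pop 4: in=1111 → 1111 (was 0110); enqueue [0,3]
  #6 pop 5: in=1111 → 1011 (was 0000); enqueue [2,4]
  #7 pop 1: in=1111 → 1111 (no change)
  #8 pop 0: in=1111 → 1111 (no change)
  #9 pop 3: in=1111 → 1101 (no change)
  #10 pop 2: in=1111 → 1111 (no change)
  #11 pop 4: in=1111 → 1111 (no change)

Fixpoint:
  val[0] = 1111
  val[1] = 1111
  val[2] = 1111
  val[3] = 1101
  val[4] = 1111
  val[5] = 1011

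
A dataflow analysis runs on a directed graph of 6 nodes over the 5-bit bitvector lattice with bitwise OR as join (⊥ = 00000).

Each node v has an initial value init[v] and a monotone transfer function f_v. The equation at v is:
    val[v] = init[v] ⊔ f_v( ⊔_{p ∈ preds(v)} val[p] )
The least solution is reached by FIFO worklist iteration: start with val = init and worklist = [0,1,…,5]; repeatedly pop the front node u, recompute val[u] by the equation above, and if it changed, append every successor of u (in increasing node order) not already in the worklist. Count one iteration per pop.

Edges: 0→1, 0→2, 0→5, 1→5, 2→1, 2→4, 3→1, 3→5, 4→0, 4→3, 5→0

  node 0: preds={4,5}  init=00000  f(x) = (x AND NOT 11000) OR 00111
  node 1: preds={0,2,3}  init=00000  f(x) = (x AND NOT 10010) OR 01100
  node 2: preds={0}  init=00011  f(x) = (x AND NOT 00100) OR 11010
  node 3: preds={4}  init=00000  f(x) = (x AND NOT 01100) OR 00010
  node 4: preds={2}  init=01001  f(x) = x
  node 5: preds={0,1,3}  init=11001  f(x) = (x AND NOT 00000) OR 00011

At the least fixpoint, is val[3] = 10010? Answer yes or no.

no

Worklist (11 pops):
  #1 pop 0: in=11001 → 00111 (was 00000); enqueue []
  #2 pop 1: in=00111 → 01101 (was 00000); enqueue []
  #3 pop 2: in=00111 → 11011 (was 00011); enqueue [1]
  #4 pop 3: in=01001 → 00011 (was 00000); enqueue []
  #5 pop 4: in=11011 → 11011 (was 01001); enqueue [0,3]
  #6 pop 5: in=01111 → 11111 (was 11001); enqueue []
  #7 pop 1: in=11111 → 01101 (no change)
  #8 pop 0: in=11111 → 00111 (no change)
  #9 pop 3: in=11011 → 10011 (was 00011); enqueue [1,5]
  #10 pop 1: in=11111 → 01101 (no change)
  #11 pop 5: in=11111 → 11111 (no change)

Fixpoint:
  val[0] = 00111
  val[1] = 01101
  val[2] = 11011
  val[3] = 10011
  val[4] = 11011
  val[5] = 11111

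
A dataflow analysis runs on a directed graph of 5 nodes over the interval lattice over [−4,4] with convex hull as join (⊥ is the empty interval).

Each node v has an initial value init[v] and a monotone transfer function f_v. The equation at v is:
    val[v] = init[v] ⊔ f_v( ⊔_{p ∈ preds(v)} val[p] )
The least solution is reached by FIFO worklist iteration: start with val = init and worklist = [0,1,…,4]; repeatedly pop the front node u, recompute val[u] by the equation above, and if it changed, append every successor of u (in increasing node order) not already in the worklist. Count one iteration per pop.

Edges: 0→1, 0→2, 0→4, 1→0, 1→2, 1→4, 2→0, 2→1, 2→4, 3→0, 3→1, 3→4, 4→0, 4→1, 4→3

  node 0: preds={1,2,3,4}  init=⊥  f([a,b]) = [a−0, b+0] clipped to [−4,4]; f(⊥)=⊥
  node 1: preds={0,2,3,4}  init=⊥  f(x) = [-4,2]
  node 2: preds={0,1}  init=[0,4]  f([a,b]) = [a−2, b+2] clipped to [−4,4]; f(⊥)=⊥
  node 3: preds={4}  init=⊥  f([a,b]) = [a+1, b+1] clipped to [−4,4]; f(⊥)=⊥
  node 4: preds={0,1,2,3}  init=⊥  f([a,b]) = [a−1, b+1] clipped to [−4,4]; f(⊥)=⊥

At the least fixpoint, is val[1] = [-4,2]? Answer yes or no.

yes

Worklist (12 pops):
  #1 pop 0: in=[0,4] → [0,4] (was ⊥); enqueue []
  #2 pop 1: in=[0,4] → [-4,2] (was ⊥); enqueue [0]
  #3 pop 2: in=[-4,4] → [-4,4] (was [0,4]); enqueue [1]
  #4 pop 3: in=⊥ → ⊥ (no change)
  #5 pop 4: in=[-4,4] → [-4,4] (was ⊥); enqueue [3]
  #6 pop 0: in=[-4,4] → [-4,4] (was [0,4]); enqueue [2,4]
  #7 pop 1: in=[-4,4] → [-4,2] (no change)
  #8 pop 3: in=[-4,4] → [-3,4] (was ⊥); enqueue [0,1]
  #9 pop 2: in=[-4,4] → [-4,4] (no change)
  #10 pop 4: in=[-4,4] → [-4,4] (no change)
  #11 pop 0: in=[-4,4] → [-4,4] (no change)
  #12 pop 1: in=[-4,4] → [-4,2] (no change)

Fixpoint:
  val[0] = [-4,4]
  val[1] = [-4,2]
  val[2] = [-4,4]
  val[3] = [-3,4]
  val[4] = [-4,4]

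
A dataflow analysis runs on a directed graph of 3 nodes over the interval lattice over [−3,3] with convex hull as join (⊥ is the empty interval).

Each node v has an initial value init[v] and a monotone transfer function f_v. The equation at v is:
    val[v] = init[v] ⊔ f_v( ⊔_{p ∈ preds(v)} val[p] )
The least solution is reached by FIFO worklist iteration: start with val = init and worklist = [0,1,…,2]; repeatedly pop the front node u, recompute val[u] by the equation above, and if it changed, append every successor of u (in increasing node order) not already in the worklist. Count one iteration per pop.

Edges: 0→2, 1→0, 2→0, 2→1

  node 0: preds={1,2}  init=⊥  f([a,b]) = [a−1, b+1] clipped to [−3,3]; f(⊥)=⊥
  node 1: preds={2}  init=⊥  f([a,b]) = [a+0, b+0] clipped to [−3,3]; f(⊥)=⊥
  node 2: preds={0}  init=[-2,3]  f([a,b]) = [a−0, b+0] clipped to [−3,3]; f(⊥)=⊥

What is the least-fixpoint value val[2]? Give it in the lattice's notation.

[-3,3]

Trace (6 dequeues):
  [1] u=0 | in [-2,3] | out [-3,3] | prev ⊥ | push {}
  [2] u=1 | in [-2,3] | out [-2,3] | prev ⊥ | push {0}
  [3] u=2 | in [-3,3] | out [-3,3] | prev [-2,3] | push {1}
  [4] u=0 | in [-3,3] | out [-3,3] | ==
  [5] u=1 | in [-3,3] | out [-3,3] | prev [-2,3] | push {0}
  [6] u=0 | in [-3,3] | out [-3,3] | ==

Converged values:
  [0] [-3,3]
  [1] [-3,3]
  [2] [-3,3]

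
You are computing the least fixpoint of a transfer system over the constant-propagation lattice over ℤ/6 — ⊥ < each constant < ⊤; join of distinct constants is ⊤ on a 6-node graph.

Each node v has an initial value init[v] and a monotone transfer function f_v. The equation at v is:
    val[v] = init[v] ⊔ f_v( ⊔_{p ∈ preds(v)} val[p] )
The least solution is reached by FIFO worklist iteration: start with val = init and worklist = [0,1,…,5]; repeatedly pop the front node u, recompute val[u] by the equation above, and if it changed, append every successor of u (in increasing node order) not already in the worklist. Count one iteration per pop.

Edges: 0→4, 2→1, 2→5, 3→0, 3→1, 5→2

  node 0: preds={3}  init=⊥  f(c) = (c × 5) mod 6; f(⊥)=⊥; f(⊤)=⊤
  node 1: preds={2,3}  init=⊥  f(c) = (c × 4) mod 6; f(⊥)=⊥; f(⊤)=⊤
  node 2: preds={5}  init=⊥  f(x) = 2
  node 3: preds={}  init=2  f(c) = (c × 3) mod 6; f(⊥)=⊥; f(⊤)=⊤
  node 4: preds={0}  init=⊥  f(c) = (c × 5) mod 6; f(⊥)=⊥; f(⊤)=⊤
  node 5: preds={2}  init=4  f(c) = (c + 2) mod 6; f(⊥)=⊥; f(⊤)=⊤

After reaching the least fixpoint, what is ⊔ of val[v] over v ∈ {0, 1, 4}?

⊤

Iteration log — 7 steps:
  step 1. node 0  ⊔preds=2  new=4  old=⊥  +wl: 
  step 2. node 1  ⊔preds=2  new=2  old=⊥  +wl: 
  step 3. node 2  ⊔preds=4  new=2  old=⊥  +wl: 1
  step 4. node 3  ⊔preds=⊥  new=2  stable
  step 5. node 4  ⊔preds=4  new=2  old=⊥  +wl: 
  step 6. node 5  ⊔preds=2  new=4  stable
  step 7. node 1  ⊔preds=2  new=2  stable

Least fixpoint reached:
  node 0: 4
  node 1: 2
  node 2: 2
  node 3: 2
  node 4: 2
  node 5: 4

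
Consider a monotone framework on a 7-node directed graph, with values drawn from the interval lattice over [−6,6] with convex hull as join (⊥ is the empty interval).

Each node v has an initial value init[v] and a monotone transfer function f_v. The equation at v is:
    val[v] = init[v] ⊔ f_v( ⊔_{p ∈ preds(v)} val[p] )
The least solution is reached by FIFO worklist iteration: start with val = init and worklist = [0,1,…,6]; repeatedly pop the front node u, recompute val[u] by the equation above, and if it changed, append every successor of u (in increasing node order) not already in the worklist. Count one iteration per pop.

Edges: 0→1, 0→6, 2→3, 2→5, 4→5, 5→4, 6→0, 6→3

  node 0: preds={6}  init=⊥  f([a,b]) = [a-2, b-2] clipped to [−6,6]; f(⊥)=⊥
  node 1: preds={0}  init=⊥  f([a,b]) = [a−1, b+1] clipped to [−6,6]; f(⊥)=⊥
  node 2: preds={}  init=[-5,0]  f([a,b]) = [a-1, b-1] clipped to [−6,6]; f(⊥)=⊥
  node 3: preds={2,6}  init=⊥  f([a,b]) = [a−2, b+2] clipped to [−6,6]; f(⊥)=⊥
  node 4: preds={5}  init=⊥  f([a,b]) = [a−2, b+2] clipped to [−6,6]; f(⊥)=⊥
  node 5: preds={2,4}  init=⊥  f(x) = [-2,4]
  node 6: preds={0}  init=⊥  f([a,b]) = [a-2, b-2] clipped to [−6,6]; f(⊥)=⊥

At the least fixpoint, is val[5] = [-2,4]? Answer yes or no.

yes

Iteration log — 9 steps:
  step 1. node 0  ⊔preds=⊥  new=⊥  stable
  step 2. node 1  ⊔preds=⊥  new=⊥  stable
  step 3. node 2  ⊔preds=⊥  new=[-5,0]  stable
  step 4. node 3  ⊔preds=[-5,0]  new=[-6,2]  old=⊥  +wl: 
  step 5. node 4  ⊔preds=⊥  new=⊥  stable
  step 6. node 5  ⊔preds=[-5,0]  new=[-2,4]  old=⊥  +wl: 4
  step 7. node 6  ⊔preds=⊥  new=⊥  stable
  step 8. node 4  ⊔preds=[-2,4]  new=[-4,6]  old=⊥  +wl: 5
  step 9. node 5  ⊔preds=[-5,6]  new=[-2,4]  stable

Least fixpoint reached:
  node 0: ⊥
  node 1: ⊥
  node 2: [-5,0]
  node 3: [-6,2]
  node 4: [-4,6]
  node 5: [-2,4]
  node 6: ⊥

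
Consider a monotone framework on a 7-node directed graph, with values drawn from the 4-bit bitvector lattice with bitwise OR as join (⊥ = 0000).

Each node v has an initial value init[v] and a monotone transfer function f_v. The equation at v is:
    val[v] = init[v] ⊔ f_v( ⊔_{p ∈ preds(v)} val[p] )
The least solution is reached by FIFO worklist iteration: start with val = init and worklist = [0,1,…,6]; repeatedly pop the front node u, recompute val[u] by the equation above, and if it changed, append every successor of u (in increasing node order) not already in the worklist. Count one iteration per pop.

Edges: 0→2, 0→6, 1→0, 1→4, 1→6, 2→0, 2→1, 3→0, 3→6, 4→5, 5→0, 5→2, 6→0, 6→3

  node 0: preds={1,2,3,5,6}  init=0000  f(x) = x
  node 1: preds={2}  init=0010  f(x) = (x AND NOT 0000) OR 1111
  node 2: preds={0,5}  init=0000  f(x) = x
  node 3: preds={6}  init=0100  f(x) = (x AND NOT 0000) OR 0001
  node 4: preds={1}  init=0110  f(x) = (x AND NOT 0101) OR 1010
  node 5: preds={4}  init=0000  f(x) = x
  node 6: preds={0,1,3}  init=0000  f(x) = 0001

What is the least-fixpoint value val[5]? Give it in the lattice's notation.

1110

Trace (14 dequeues):
  [1] u=0 | in 0110 | out 0110 | prev 0000 | push {}
  [2] u=1 | in 0000 | out 1111 | prev 0010 | push {0}
  [3] u=2 | in 0110 | out 0110 | prev 0000 | push {1}
  [4] u=3 | in 0000 | out 0101 | prev 0100 | push {}
  [5] u=4 | in 1111 | out 1110 | prev 0110 | push {}
  [6] u=5 | in 1110 | out 1110 | prev 0000 | push {2}
  [7] u=6 | in 1111 | out 0001 | prev 0000 | push {3}
  [8] u=0 | in 1111 | out 1111 | prev 0110 | push {6}
  [9] u=1 | in 0110 | out 1111 | ==
  [10] u=2 | in 1111 | out 1111 | prev 0110 | push {0,1}
  [11] u=3 | in 0001 | out 0101 | ==
  [12] u=6 | in 1111 | out 0001 | ==
  [13] u=0 | in 1111 | out 1111 | ==
  [14] u=1 | in 1111 | out 1111 | ==

Converged values:
  [0] 1111
  [1] 1111
  [2] 1111
  [3] 0101
  [4] 1110
  [5] 1110
  [6] 0001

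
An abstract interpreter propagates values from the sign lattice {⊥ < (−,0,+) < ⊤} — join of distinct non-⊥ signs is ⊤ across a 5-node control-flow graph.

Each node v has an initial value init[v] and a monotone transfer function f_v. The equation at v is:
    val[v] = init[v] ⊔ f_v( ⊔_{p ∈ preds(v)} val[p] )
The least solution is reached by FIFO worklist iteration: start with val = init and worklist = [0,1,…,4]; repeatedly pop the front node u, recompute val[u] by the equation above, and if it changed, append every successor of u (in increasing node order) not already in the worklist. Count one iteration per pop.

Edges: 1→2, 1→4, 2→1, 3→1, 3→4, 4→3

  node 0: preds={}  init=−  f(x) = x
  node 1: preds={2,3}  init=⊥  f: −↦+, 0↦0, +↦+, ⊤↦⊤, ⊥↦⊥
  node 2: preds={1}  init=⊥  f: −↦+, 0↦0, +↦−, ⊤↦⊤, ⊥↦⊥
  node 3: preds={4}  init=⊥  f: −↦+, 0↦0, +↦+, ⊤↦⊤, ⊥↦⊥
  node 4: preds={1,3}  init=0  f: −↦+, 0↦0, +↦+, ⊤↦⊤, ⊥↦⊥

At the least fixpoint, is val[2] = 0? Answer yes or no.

yes

Worklist (9 pops):
  #1 pop 0: in=⊥ → − (no change)
  #2 pop 1: in=⊥ → ⊥ (no change)
  #3 pop 2: in=⊥ → ⊥ (no change)
  #4 pop 3: in=0 → 0 (was ⊥); enqueue [1]
  #5 pop 4: in=0 → 0 (no change)
  #6 pop 1: in=0 → 0 (was ⊥); enqueue [2,4]
  #7 pop 2: in=0 → 0 (was ⊥); enqueue [1]
  #8 pop 4: in=0 → 0 (no change)
  #9 pop 1: in=0 → 0 (no change)

Fixpoint:
  val[0] = −
  val[1] = 0
  val[2] = 0
  val[3] = 0
  val[4] = 0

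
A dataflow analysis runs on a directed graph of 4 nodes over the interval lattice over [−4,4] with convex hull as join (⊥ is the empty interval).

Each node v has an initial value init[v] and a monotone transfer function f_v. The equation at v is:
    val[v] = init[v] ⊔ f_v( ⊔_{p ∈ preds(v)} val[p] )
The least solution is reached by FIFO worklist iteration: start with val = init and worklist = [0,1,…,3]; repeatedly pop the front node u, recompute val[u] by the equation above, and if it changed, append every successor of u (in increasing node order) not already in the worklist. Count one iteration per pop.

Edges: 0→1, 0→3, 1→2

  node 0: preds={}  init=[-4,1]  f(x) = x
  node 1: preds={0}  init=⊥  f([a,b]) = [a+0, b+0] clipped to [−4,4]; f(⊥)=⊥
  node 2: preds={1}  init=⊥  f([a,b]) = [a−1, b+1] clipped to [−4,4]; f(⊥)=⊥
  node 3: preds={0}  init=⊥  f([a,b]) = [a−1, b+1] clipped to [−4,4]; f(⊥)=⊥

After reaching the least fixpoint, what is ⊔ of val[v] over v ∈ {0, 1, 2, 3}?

Worklist (4 pops):
  #1 pop 0: in=⊥ → [-4,1] (no change)
  #2 pop 1: in=[-4,1] → [-4,1] (was ⊥); enqueue []
  #3 pop 2: in=[-4,1] → [-4,2] (was ⊥); enqueue []
  #4 pop 3: in=[-4,1] → [-4,2] (was ⊥); enqueue []

Fixpoint:
  val[0] = [-4,1]
  val[1] = [-4,1]
  val[2] = [-4,2]
  val[3] = [-4,2]

[-4,2]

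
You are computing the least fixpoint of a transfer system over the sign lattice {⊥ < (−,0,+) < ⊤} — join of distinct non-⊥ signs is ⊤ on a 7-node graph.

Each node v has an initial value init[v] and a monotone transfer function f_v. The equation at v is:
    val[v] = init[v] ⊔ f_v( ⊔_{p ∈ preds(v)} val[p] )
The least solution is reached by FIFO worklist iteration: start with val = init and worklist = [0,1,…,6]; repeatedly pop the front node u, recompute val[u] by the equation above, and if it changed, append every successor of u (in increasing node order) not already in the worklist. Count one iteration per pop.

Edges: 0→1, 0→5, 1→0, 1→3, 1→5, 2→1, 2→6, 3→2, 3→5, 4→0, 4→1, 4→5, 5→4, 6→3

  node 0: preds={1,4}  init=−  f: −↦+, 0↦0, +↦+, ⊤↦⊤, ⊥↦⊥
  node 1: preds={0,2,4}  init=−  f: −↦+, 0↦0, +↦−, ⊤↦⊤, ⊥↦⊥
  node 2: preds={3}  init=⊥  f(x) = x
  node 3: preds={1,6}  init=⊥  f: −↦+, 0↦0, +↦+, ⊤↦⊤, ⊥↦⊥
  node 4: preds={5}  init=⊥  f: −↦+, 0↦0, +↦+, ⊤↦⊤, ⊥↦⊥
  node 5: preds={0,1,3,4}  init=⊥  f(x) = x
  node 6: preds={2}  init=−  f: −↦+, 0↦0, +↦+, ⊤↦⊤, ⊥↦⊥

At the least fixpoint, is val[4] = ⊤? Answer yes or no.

Worklist (15 pops):
  #1 pop 0: in=− → ⊤ (was −); enqueue []
  #2 pop 1: in=⊤ → ⊤ (was −); enqueue [0]
  #3 pop 2: in=⊥ → ⊥ (no change)
  #4 pop 3: in=⊤ → ⊤ (was ⊥); enqueue [2]
  #5 pop 4: in=⊥ → ⊥ (no change)
  #6 pop 5: in=⊤ → ⊤ (was ⊥); enqueue [4]
  #7 pop 6: in=⊥ → − (no change)
  #8 pop 0: in=⊤ → ⊤ (no change)
  #9 pop 2: in=⊤ → ⊤ (was ⊥); enqueue [1,6]
  #10 pop 4: in=⊤ → ⊤ (was ⊥); enqueue [0,5]
  #11 pop 1: in=⊤ → ⊤ (no change)
  #12 pop 6: in=⊤ → ⊤ (was −); enqueue [3]
  #13 pop 0: in=⊤ → ⊤ (no change)
  #14 pop 5: in=⊤ → ⊤ (no change)
  #15 pop 3: in=⊤ → ⊤ (no change)

Fixpoint:
  val[0] = ⊤
  val[1] = ⊤
  val[2] = ⊤
  val[3] = ⊤
  val[4] = ⊤
  val[5] = ⊤
  val[6] = ⊤

yes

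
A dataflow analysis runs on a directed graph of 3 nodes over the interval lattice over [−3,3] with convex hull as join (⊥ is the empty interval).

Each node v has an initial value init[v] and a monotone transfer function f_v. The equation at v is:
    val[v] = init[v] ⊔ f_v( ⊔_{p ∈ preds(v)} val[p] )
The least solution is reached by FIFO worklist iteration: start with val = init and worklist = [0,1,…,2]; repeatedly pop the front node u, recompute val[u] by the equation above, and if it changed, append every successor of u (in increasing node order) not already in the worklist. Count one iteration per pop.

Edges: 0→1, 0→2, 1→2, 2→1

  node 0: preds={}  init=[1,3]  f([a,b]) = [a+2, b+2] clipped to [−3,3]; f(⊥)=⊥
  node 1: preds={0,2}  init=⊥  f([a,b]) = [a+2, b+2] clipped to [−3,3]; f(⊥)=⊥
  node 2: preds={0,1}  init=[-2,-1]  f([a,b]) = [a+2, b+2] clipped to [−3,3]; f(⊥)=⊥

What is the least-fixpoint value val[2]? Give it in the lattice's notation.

Iteration log — 4 steps:
  step 1. node 0  ⊔preds=⊥  new=[1,3]  stable
  step 2. node 1  ⊔preds=[-2,3]  new=[0,3]  old=⊥  +wl: 
  step 3. node 2  ⊔preds=[0,3]  new=[-2,3]  old=[-2,-1]  +wl: 1
  step 4. node 1  ⊔preds=[-2,3]  new=[0,3]  stable

Least fixpoint reached:
  node 0: [1,3]
  node 1: [0,3]
  node 2: [-2,3]

[-2,3]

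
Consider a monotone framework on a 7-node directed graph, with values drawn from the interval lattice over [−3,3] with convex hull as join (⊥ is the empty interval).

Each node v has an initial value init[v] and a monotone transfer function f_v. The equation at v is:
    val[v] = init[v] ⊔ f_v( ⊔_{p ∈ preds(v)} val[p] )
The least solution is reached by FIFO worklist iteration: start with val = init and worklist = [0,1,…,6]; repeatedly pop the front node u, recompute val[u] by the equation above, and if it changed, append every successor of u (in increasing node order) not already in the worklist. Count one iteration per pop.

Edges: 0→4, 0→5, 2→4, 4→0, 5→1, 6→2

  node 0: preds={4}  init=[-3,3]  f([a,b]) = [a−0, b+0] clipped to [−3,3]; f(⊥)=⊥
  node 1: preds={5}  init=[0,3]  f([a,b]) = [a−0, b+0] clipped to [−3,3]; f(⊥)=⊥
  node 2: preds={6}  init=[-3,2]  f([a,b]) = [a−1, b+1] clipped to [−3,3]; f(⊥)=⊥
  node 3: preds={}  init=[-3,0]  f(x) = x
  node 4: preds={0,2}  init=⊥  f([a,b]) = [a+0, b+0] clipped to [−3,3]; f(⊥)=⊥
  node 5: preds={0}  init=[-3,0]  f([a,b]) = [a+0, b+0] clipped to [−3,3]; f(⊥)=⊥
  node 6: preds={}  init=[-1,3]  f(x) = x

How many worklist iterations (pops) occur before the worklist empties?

Trace (9 dequeues):
  [1] u=0 | in ⊥ | out [-3,3] | ==
  [2] u=1 | in [-3,0] | out [-3,3] | prev [0,3] | push {}
  [3] u=2 | in [-1,3] | out [-3,3] | prev [-3,2] | push {}
  [4] u=3 | in ⊥ | out [-3,0] | ==
  [5] u=4 | in [-3,3] | out [-3,3] | prev ⊥ | push {0}
  [6] u=5 | in [-3,3] | out [-3,3] | prev [-3,0] | push {1}
  [7] u=6 | in ⊥ | out [-1,3] | ==
  [8] u=0 | in [-3,3] | out [-3,3] | ==
  [9] u=1 | in [-3,3] | out [-3,3] | ==

Converged values:
  [0] [-3,3]
  [1] [-3,3]
  [2] [-3,3]
  [3] [-3,0]
  [4] [-3,3]
  [5] [-3,3]
  [6] [-1,3]

9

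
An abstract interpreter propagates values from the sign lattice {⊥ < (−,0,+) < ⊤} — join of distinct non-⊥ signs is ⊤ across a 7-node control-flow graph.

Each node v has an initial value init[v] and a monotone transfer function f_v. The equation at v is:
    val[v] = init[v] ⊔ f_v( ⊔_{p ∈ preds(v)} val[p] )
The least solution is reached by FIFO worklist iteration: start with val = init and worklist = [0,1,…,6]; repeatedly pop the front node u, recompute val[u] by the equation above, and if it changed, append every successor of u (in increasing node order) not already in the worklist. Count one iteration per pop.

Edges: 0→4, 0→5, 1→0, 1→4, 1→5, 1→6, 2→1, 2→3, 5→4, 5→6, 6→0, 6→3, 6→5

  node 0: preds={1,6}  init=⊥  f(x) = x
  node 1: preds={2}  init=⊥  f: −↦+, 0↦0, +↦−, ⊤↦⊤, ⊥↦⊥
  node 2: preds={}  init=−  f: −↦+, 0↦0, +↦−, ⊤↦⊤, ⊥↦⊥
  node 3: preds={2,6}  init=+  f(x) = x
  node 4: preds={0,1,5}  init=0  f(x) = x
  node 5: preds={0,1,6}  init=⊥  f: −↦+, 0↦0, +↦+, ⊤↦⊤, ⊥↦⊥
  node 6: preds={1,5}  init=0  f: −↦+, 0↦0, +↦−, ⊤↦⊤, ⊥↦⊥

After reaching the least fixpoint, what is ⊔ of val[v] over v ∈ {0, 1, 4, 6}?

Worklist (11 pops):
  #1 pop 0: in=0 → 0 (was ⊥); enqueue []
  #2 pop 1: in=− → + (was ⊥); enqueue [0]
  #3 pop 2: in=⊥ → − (no change)
  #4 pop 3: in=⊤ → ⊤ (was +); enqueue []
  #5 pop 4: in=⊤ → ⊤ (was 0); enqueue []
  #6 pop 5: in=⊤ → ⊤ (was ⊥); enqueue [4]
  #7 pop 6: in=⊤ → ⊤ (was 0); enqueue [3,5]
  #8 pop 0: in=⊤ → ⊤ (was 0); enqueue []
  #9 pop 4: in=⊤ → ⊤ (no change)
  #10 pop 3: in=⊤ → ⊤ (no change)
  #11 pop 5: in=⊤ → ⊤ (no change)

Fixpoint:
  val[0] = ⊤
  val[1] = +
  val[2] = −
  val[3] = ⊤
  val[4] = ⊤
  val[5] = ⊤
  val[6] = ⊤

⊤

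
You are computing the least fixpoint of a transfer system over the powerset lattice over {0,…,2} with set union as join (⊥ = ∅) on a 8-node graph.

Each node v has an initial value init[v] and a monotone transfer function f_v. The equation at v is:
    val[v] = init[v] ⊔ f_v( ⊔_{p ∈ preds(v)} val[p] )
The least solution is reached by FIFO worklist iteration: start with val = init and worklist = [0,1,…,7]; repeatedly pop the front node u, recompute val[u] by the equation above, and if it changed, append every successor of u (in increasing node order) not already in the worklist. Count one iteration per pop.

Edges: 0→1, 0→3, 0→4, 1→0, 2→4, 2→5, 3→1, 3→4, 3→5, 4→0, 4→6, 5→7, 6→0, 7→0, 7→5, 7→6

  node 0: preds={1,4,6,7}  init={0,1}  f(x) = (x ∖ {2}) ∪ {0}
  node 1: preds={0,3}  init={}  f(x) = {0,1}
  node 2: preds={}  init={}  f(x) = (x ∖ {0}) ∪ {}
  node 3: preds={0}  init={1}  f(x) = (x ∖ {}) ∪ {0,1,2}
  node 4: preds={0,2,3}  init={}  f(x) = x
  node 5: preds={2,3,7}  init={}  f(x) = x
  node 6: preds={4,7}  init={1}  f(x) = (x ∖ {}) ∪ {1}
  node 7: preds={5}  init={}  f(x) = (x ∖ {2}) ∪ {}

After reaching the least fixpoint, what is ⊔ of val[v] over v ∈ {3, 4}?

{0,1,2}

Trace (12 dequeues):
  [1] u=0 | in {1} | out {0,1} | ==
  [2] u=1 | in {0,1} | out {0,1} | prev {} | push {0}
  [3] u=2 | in {} | out {} | ==
  [4] u=3 | in {0,1} | out {0,1,2} | prev {1} | push {1}
  [5] u=4 | in {0,1,2} | out {0,1,2} | prev {} | push {}
  [6] u=5 | in {0,1,2} | out {0,1,2} | prev {} | push {}
  [7] u=6 | in {0,1,2} | out {0,1,2} | prev {1} | push {}
  [8] u=7 | in {0,1,2} | out {0,1} | prev {} | push {5,6}
  [9] u=0 | in {0,1,2} | out {0,1} | ==
  [10] u=1 | in {0,1,2} | out {0,1} | ==
  [11] u=5 | in {0,1,2} | out {0,1,2} | ==
  [12] u=6 | in {0,1,2} | out {0,1,2} | ==

Converged values:
  [0] {0,1}
  [1] {0,1}
  [2] {}
  [3] {0,1,2}
  [4] {0,1,2}
  [5] {0,1,2}
  [6] {0,1,2}
  [7] {0,1}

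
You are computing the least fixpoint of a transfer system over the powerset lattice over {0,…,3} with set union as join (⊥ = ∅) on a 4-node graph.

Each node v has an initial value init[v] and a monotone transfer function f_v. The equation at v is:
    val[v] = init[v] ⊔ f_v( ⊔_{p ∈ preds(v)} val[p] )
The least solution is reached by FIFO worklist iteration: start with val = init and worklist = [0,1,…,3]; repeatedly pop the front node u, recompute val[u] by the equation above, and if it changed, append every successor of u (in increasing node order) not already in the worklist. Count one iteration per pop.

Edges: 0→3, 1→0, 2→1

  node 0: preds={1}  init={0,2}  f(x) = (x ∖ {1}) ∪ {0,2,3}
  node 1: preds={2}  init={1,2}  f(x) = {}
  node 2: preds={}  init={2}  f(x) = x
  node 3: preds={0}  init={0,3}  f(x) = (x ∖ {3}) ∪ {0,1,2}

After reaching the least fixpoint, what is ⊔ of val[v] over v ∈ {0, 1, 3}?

Worklist (4 pops):
  #1 pop 0: in={1,2} → {0,2,3} (was {0,2}); enqueue []
  #2 pop 1: in={2} → {1,2} (no change)
  #3 pop 2: in={} → {2} (no change)
  #4 pop 3: in={0,2,3} → {0,1,2,3} (was {0,3}); enqueue []

Fixpoint:
  val[0] = {0,2,3}
  val[1] = {1,2}
  val[2] = {2}
  val[3] = {0,1,2,3}

{0,1,2,3}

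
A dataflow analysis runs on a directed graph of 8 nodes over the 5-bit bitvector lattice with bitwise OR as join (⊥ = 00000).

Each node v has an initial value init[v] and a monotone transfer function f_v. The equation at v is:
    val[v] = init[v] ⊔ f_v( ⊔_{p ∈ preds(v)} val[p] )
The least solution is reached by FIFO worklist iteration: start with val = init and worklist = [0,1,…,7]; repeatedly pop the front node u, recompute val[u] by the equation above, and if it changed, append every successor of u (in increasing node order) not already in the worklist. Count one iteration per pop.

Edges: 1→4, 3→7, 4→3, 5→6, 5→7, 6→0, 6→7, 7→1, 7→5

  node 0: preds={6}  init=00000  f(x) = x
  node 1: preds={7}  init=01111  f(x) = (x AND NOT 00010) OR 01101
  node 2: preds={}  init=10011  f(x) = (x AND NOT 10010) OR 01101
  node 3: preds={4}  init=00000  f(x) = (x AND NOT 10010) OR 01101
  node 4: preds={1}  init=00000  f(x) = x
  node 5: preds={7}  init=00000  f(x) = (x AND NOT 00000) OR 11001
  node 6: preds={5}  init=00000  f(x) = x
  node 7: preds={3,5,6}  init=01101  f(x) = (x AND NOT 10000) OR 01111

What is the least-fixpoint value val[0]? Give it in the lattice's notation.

11111

Worklist (15 pops):
  #1 pop 0: in=00000 → 00000 (no change)
  #2 pop 1: in=01101 → 01111 (no change)
  #3 pop 2: in=00000 → 11111 (was 10011); enqueue []
  #4 pop 3: in=00000 → 01101 (was 00000); enqueue []
  #5 pop 4: in=01111 → 01111 (was 00000); enqueue [3]
  #6 pop 5: in=01101 → 11101 (was 00000); enqueue []
  #7 pop 6: in=11101 → 11101 (was 00000); enqueue [0]
  #8 pop 7: in=11101 → 01111 (was 01101); enqueue [1,5]
  #9 pop 3: in=01111 → 01101 (no change)
  #10 pop 0: in=11101 → 11101 (was 00000); enqueue []
  #11 pop 1: in=01111 → 01111 (no change)
  #12 pop 5: in=01111 → 11111 (was 11101); enqueue [6,7]
  #13 pop 6: in=11111 → 11111 (was 11101); enqueue [0]
  #14 pop 7: in=11111 → 01111 (no change)
  #15 pop 0: in=11111 → 11111 (was 11101); enqueue []

Fixpoint:
  val[0] = 11111
  val[1] = 01111
  val[2] = 11111
  val[3] = 01101
  val[4] = 01111
  val[5] = 11111
  val[6] = 11111
  val[7] = 01111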